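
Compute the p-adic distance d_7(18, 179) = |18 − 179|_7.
d_7(18, 179) = 1/7

Step 1 — x − y = 18 − 179 = -161. Step 2 — v_7(-161) = 1 (factor: -161 = −(7^1 · 23); the sign does not affect v_p). Step 3 — |x − y|_7 = 7^{-1} = 1/7.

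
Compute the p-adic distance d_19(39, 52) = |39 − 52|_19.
d_19(39, 52) = 1

Step 1 — x − y = 39 − 52 = -13. Step 2 — v_19(-13) = 0 (factor: -13 = −(19^0 · 13); the sign does not affect v_p). Step 3 — |x − y|_19 = 19^{0} = 1.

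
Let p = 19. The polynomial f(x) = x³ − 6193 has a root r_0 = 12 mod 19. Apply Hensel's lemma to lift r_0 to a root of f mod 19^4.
r_3 = 117888 (mod 130321)

Hensel: r_{i+1} = r_i − f(r_i)/f′(r_i) mod 19^{i+2}, where f′(x) = 3x². Iterate:
  r_0 = 12 (mod 19)
  r_1 = 202 (mod 361)
  r_2 = 1285 (mod 6859)
  r_3 = 117888 (mod 130321)
Final: r = 117888 with f(r) ≡ 0 mod 19^4.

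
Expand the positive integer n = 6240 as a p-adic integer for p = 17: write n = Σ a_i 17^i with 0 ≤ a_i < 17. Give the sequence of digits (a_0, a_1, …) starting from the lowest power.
(a_0, a_1, …) = (1, 10, 4, 1)

Repeated division by 17 gives the digits low-to-high: 6240 = 1 + 10·17^1 + 4·17^2 + 1·17^3. Digit sequence: (1, 10, 4, 1).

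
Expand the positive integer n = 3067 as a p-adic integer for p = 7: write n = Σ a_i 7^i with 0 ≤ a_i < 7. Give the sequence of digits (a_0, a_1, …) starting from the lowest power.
(a_0, a_1, …) = (1, 4, 6, 1, 1)

Repeated division by 7 gives the digits low-to-high: 3067 = 1 + 4·7^1 + 6·7^2 + 1·7^3 + 1·7^4. Digit sequence: (1, 4, 6, 1, 1).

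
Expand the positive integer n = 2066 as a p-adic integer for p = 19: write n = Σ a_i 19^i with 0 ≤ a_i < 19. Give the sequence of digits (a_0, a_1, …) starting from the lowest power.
(a_0, a_1, …) = (14, 13, 5)

Repeated division by 19 gives the digits low-to-high: 2066 = 14 + 13·19^1 + 5·19^2. Digit sequence: (14, 13, 5).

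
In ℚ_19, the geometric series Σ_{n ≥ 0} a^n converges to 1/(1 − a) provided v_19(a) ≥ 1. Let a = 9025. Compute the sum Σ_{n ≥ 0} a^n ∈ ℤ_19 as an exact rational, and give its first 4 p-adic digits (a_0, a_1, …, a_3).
Σ a^n = 1/(1 − a) = -1/9024;  first 4 digits = (1, 0, 6, 1)

v_19(a) = 2 ≥ 1, so the series converges in ℤ_19 to 1/(1 − a) = 1/(1 − 9025) = -1/9024. Expand this rational in ℤ_19: compute digits iteratively via d_i = x_i mod 19, x_{i+1} = (x_i − d_i)/19. The first 4 digits are (1, 0, 6, 1).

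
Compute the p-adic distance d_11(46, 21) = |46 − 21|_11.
d_11(46, 21) = 1

Step 1 — x − y = 46 − 21 = 25. Step 2 — v_11(25) = 0 (factor: 25 = (11^0 · 25); the sign does not affect v_p). Step 3 — |x − y|_11 = 11^{0} = 1.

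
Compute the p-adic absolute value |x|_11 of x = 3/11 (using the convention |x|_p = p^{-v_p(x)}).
|3/11|_11 = 11

Step 1 — compute v_11(x) by factoring powers of 11 out of the numerator and denominator: v_11(3/11) = -1. Step 2 — apply |x|_p = p^{-v_p(x)} = 11^{1} = 11.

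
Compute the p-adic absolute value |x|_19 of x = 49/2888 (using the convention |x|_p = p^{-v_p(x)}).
|49/2888|_19 = 361

Step 1 — compute v_19(x) by factoring powers of 19 out of the numerator and denominator: v_19(49/2888) = -2. Step 2 — apply |x|_p = p^{-v_p(x)} = 19^{2} = 361.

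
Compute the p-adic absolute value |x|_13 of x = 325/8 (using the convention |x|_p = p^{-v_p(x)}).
|325/8|_13 = 1/13

Step 1 — compute v_13(x) by factoring powers of 13 out of the numerator and denominator: v_13(325/8) = 1. Step 2 — apply |x|_p = p^{-v_p(x)} = 13^{-1} = 1/13.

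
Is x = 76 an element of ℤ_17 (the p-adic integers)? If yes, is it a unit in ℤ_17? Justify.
x ∈ ℤ_17^× (unit); v_17(x) = 0

ℤ_17 = {x ∈ ℚ_17 : v_17(x) ≥ 0} and ℤ_17^× = {x ∈ ℤ_17 : v_17(x) = 0}. Here v_17(76) = v_17(num) − v_17(den) = 0; compare against these criteria.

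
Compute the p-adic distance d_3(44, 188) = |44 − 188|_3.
d_3(44, 188) = 1/9

Step 1 — x − y = 44 − 188 = -144. Step 2 — v_3(-144) = 2 (factor: -144 = −(3^2 · 16); the sign does not affect v_p). Step 3 — |x − y|_3 = 3^{-2} = 1/9.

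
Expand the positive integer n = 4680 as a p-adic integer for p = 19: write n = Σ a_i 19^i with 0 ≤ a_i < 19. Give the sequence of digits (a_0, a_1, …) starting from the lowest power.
(a_0, a_1, …) = (6, 18, 12)

Repeated division by 19 gives the digits low-to-high: 4680 = 6 + 18·19^1 + 12·19^2. Digit sequence: (6, 18, 12).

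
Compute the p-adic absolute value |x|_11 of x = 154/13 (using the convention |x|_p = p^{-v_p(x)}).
|154/13|_11 = 1/11

Step 1 — compute v_11(x) by factoring powers of 11 out of the numerator and denominator: v_11(154/13) = 1. Step 2 — apply |x|_p = p^{-v_p(x)} = 11^{-1} = 1/11.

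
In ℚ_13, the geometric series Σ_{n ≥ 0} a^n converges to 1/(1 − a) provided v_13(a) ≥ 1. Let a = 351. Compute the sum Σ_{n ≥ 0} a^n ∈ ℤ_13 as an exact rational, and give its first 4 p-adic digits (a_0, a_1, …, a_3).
Σ a^n = 1/(1 − a) = -1/350;  first 4 digits = (1, 1, 3, 5)

v_13(a) = 1 ≥ 1, so the series converges in ℤ_13 to 1/(1 − a) = 1/(1 − 351) = -1/350. Expand this rational in ℤ_13: compute digits iteratively via d_i = x_i mod 13, x_{i+1} = (x_i − d_i)/13. The first 4 digits are (1, 1, 3, 5).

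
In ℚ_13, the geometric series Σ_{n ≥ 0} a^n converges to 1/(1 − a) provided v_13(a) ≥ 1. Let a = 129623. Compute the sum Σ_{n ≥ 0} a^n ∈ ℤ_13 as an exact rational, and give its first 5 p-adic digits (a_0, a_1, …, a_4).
Σ a^n = 1/(1 − a) = -1/129622;  first 5 digits = (1, 0, 0, 7, 4)

v_13(a) = 3 ≥ 1, so the series converges in ℤ_13 to 1/(1 − a) = 1/(1 − 129623) = -1/129622. Expand this rational in ℤ_13: compute digits iteratively via d_i = x_i mod 13, x_{i+1} = (x_i − d_i)/13. The first 5 digits are (1, 0, 0, 7, 4).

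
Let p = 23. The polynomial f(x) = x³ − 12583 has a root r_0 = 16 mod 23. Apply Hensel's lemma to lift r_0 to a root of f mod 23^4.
r_3 = 73961 (mod 279841)

Hensel: r_{i+1} = r_i − f(r_i)/f′(r_i) mod 23^{i+2}, where f′(x) = 3x². Iterate:
  r_0 = 16 (mod 23)
  r_1 = 430 (mod 529)
  r_2 = 959 (mod 12167)
  r_3 = 73961 (mod 279841)
Final: r = 73961 with f(r) ≡ 0 mod 23^4.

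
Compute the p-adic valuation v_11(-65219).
v_11(-65219) = 3

v_11(n) is the largest exponent k such that 11^k divides n. Factor out: -65219 = -11^3 · 49. (Sign doesn't affect v_p.) So v_11(-65219) = 3.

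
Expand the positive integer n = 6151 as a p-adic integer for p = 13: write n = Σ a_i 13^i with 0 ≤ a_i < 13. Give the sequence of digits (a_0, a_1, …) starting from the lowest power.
(a_0, a_1, …) = (2, 5, 10, 2)

Repeated division by 13 gives the digits low-to-high: 6151 = 2 + 5·13^1 + 10·13^2 + 2·13^3. Digit sequence: (2, 5, 10, 2).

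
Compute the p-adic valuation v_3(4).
v_3(4) = 0

v_3(n) is the largest exponent k such that 3^k divides n. Factor out: 4 = 3^0 · 4. (Sign doesn't affect v_p.) So v_3(4) = 0.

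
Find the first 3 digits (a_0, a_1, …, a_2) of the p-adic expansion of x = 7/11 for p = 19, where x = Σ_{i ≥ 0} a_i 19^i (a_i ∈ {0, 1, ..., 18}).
(a_0, …, a_2) = (11, 15, 13)

v_19(7/11) = 0 (numerator and denominator both coprime to 19), so x ∈ ℤ_19^×. Compute digits iteratively via a_i = x_i mod 19, x_{i+1} = (x_i − a_i)/19, with x_0 = x:
  x_0 = 7/11;  a_0 = 11;  x_1 = (x_0 − 11)/19 = -6/11
  x_1 = -6/11;  a_1 = 15;  x_2 = (x_1 − 15)/19 = -9/11
  x_2 = -9/11;  a_2 = 13;  x_3 = (x_2 − 13)/19 = -8/11
Digits: (11, 15, 13).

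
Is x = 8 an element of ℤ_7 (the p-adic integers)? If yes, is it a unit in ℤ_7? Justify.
x ∈ ℤ_7^× (unit); v_7(x) = 0

ℤ_7 = {x ∈ ℚ_7 : v_7(x) ≥ 0} and ℤ_7^× = {x ∈ ℤ_7 : v_7(x) = 0}. Here v_7(8) = v_7(num) − v_7(den) = 0; compare against these criteria.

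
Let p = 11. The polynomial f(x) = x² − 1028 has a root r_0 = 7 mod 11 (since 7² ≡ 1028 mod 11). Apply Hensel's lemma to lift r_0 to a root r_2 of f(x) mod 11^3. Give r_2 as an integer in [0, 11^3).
r_2 = 414 (mod 1331)

Hensel's recurrence: r_{i+1} = r_i − f(r_i)·(f′(r_i))^{-1} mod 11^{i+2}, with f′(x) = 2x. Iterate:
  r_0 = 7 (mod 11)
  r_1 = 51 (mod 121)
  r_2 = 414 (mod 1331)
Final: r_2 = 414, and one checks f(r_2) ≡ 0 mod 11^3.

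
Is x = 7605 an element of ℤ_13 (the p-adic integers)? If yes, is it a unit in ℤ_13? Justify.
x ∈ ℤ_13 but not a unit; v_13(x) = 2 > 0

ℤ_13 = {x ∈ ℚ_13 : v_13(x) ≥ 0} and ℤ_13^× = {x ∈ ℤ_13 : v_13(x) = 0}. Here v_13(7605) = v_13(num) − v_13(den) = 2; compare against these criteria.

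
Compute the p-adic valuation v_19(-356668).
v_19(-356668) = 3

v_19(n) is the largest exponent k such that 19^k divides n. Factor out: -356668 = -19^3 · 52. (Sign doesn't affect v_p.) So v_19(-356668) = 3.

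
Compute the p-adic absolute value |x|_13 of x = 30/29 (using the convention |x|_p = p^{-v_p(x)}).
|30/29|_13 = 1

Step 1 — compute v_13(x) by factoring powers of 13 out of the numerator and denominator: v_13(30/29) = 0. Step 2 — apply |x|_p = p^{-v_p(x)} = 13^{0} = 1.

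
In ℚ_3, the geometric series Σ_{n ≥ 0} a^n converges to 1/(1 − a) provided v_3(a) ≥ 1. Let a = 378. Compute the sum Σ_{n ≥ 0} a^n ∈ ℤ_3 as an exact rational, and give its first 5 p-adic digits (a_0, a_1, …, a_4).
Σ a^n = 1/(1 − a) = -1/377;  first 5 digits = (1, 0, 0, 2, 1)

v_3(a) = 3 ≥ 1, so the series converges in ℤ_3 to 1/(1 − a) = 1/(1 − 378) = -1/377. Expand this rational in ℤ_3: compute digits iteratively via d_i = x_i mod 3, x_{i+1} = (x_i − d_i)/3. The first 5 digits are (1, 0, 0, 2, 1).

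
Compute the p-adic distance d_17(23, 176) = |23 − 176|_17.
d_17(23, 176) = 1/17

Step 1 — x − y = 23 − 176 = -153. Step 2 — v_17(-153) = 1 (factor: -153 = −(17^1 · 9); the sign does not affect v_p). Step 3 — |x − y|_17 = 17^{-1} = 1/17.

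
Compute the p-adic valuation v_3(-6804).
v_3(-6804) = 5

v_3(n) is the largest exponent k such that 3^k divides n. Factor out: -6804 = -3^5 · 28. (Sign doesn't affect v_p.) So v_3(-6804) = 5.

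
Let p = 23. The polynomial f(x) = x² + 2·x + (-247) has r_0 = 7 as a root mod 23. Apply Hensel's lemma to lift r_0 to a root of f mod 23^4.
r_3 = 98677 (mod 279841)

Hensel: r_{i+1} = r_i − f(r_i)·(f′(r_i))^{-1} mod 23^{i+2}, f′(x) = 2x + 2. Iterate:
  r_0 = 7 (mod 23)
  r_1 = 283 (mod 529)
  r_2 = 1341 (mod 12167)
  r_3 = 98677 (mod 279841)
Final: r = 98677 satisfies f(r) ≡ 0 mod 23^4.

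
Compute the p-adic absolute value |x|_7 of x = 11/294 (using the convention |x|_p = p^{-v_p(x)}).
|11/294|_7 = 49

Step 1 — compute v_7(x) by factoring powers of 7 out of the numerator and denominator: v_7(11/294) = -2. Step 2 — apply |x|_p = p^{-v_p(x)} = 7^{2} = 49.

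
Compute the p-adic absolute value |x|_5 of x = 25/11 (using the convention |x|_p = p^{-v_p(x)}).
|25/11|_5 = 1/25

Step 1 — compute v_5(x) by factoring powers of 5 out of the numerator and denominator: v_5(25/11) = 2. Step 2 — apply |x|_p = p^{-v_p(x)} = 5^{-2} = 1/25.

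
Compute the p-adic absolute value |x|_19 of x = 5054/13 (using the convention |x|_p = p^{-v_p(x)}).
|5054/13|_19 = 1/361

Step 1 — compute v_19(x) by factoring powers of 19 out of the numerator and denominator: v_19(5054/13) = 2. Step 2 — apply |x|_p = p^{-v_p(x)} = 19^{-2} = 1/361.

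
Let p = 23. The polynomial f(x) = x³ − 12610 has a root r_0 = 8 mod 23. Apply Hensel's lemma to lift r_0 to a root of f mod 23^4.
r_3 = 257953 (mod 279841)

Hensel: r_{i+1} = r_i − f(r_i)/f′(r_i) mod 23^{i+2}, where f′(x) = 3x². Iterate:
  r_0 = 8 (mod 23)
  r_1 = 330 (mod 529)
  r_2 = 2446 (mod 12167)
  r_3 = 257953 (mod 279841)
Final: r = 257953 with f(r) ≡ 0 mod 23^4.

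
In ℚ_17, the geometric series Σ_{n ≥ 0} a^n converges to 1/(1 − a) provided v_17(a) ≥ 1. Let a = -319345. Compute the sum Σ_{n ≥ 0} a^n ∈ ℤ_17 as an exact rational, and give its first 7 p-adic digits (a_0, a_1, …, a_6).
Σ a^n = 1/(1 − a) = 1/319346;  first 7 digits = (1, 0, 0, 3, 13, 16, 8)

v_17(a) = 3 ≥ 1, so the series converges in ℤ_17 to 1/(1 − a) = 1/(1 − (-319345)) = 1/319346. Expand this rational in ℤ_17: compute digits iteratively via d_i = x_i mod 17, x_{i+1} = (x_i − d_i)/17. The first 7 digits are (1, 0, 0, 3, 13, 16, 8).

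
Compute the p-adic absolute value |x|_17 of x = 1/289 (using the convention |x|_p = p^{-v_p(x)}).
|1/289|_17 = 289

Step 1 — compute v_17(x) by factoring powers of 17 out of the numerator and denominator: v_17(1/289) = -2. Step 2 — apply |x|_p = p^{-v_p(x)} = 17^{2} = 289.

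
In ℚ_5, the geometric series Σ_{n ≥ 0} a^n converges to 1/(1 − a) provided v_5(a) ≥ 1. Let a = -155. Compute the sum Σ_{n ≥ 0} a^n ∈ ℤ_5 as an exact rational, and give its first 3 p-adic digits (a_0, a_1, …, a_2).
Σ a^n = 1/(1 − a) = 1/156;  first 3 digits = (1, 4, 4)

v_5(a) = 1 ≥ 1, so the series converges in ℤ_5 to 1/(1 − a) = 1/(1 − (-155)) = 1/156. Expand this rational in ℤ_5: compute digits iteratively via d_i = x_i mod 5, x_{i+1} = (x_i − d_i)/5. The first 3 digits are (1, 4, 4).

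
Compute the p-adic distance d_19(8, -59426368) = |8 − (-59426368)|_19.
d_19(8, -59426368) = 1/2476099

Step 1 — x − y = 8 − (-59426368) = 59426376. Step 2 — v_19(59426376) = 5 (factor: 59426376 = (19^5 · 24); the sign does not affect v_p). Step 3 — |x − y|_19 = 19^{-5} = 1/2476099.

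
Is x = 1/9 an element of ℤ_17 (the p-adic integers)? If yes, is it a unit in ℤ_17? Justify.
x ∈ ℤ_17^× (unit); v_17(x) = 0

ℤ_17 = {x ∈ ℚ_17 : v_17(x) ≥ 0} and ℤ_17^× = {x ∈ ℤ_17 : v_17(x) = 0}. Here v_17(1/9) = v_17(num) − v_17(den) = 0; compare against these criteria.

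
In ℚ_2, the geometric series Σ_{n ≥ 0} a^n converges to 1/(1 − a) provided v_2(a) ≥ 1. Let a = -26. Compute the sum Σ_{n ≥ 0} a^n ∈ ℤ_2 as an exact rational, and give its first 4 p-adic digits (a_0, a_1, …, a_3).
Σ a^n = 1/(1 − a) = 1/27;  first 4 digits = (1, 1, 0, 0)

v_2(a) = 1 ≥ 1, so the series converges in ℤ_2 to 1/(1 − a) = 1/(1 − (-26)) = 1/27. Expand this rational in ℤ_2: compute digits iteratively via d_i = x_i mod 2, x_{i+1} = (x_i − d_i)/2. The first 4 digits are (1, 1, 0, 0).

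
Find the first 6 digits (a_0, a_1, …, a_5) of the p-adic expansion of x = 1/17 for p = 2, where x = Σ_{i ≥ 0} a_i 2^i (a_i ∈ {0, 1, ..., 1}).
(a_0, …, a_5) = (1, 0, 0, 0, 1, 1)

v_2(1/17) = 0 (numerator and denominator both coprime to 2), so x ∈ ℤ_2^×. Compute digits iteratively via a_i = x_i mod 2, x_{i+1} = (x_i − a_i)/2, with x_0 = x:
  x_0 = 1/17;  a_0 = 1;  x_1 = (x_0 − 1)/2 = -8/17
  x_1 = -8/17;  a_1 = 0;  x_2 = (x_1 − 0)/2 = -4/17
  x_2 = -4/17;  a_2 = 0;  x_3 = (x_2 − 0)/2 = -2/17
  x_3 = -2/17;  a_3 = 0;  x_4 = (x_3 − 0)/2 = -1/17
  x_4 = -1/17;  a_4 = 1;  x_5 = (x_4 − 1)/2 = -9/17
  x_5 = -9/17;  a_5 = 1;  x_6 = (x_5 − 1)/2 = -13/17
Digits: (1, 0, 0, 0, 1, 1).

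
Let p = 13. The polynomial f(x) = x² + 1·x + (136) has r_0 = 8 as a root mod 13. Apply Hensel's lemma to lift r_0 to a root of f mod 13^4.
r_3 = 23616 (mod 28561)

Hensel: r_{i+1} = r_i − f(r_i)·(f′(r_i))^{-1} mod 13^{i+2}, f′(x) = 2x + 1. Iterate:
  r_0 = 8 (mod 13)
  r_1 = 125 (mod 169)
  r_2 = 1646 (mod 2197)
  r_3 = 23616 (mod 28561)
Final: r = 23616 satisfies f(r) ≡ 0 mod 13^4.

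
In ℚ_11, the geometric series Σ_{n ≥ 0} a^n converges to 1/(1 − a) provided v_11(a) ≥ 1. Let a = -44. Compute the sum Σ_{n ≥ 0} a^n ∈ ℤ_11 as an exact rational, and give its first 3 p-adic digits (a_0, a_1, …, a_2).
Σ a^n = 1/(1 − a) = 1/45;  first 3 digits = (1, 7, 4)

v_11(a) = 1 ≥ 1, so the series converges in ℤ_11 to 1/(1 − a) = 1/(1 − (-44)) = 1/45. Expand this rational in ℤ_11: compute digits iteratively via d_i = x_i mod 11, x_{i+1} = (x_i − d_i)/11. The first 3 digits are (1, 7, 4).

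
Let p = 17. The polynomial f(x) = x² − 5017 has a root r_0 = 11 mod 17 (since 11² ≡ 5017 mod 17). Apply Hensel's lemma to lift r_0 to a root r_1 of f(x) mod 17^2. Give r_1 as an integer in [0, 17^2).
r_1 = 181 (mod 289)

Hensel's recurrence: r_{i+1} = r_i − f(r_i)·(f′(r_i))^{-1} mod 17^{i+2}, with f′(x) = 2x. Iterate:
  r_0 = 11 (mod 17)
  r_1 = 181 (mod 289)
Final: r_1 = 181, and one checks f(r_1) ≡ 0 mod 17^2.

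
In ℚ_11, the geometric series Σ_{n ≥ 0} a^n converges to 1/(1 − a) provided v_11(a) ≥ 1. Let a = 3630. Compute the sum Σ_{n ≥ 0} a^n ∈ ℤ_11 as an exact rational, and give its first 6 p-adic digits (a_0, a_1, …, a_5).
Σ a^n = 1/(1 − a) = -1/3629;  first 6 digits = (1, 0, 8, 2, 9, 4)

v_11(a) = 2 ≥ 1, so the series converges in ℤ_11 to 1/(1 − a) = 1/(1 − 3630) = -1/3629. Expand this rational in ℤ_11: compute digits iteratively via d_i = x_i mod 11, x_{i+1} = (x_i − d_i)/11. The first 6 digits are (1, 0, 8, 2, 9, 4).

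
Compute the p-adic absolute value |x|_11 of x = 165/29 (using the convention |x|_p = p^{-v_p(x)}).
|165/29|_11 = 1/11

Step 1 — compute v_11(x) by factoring powers of 11 out of the numerator and denominator: v_11(165/29) = 1. Step 2 — apply |x|_p = p^{-v_p(x)} = 11^{-1} = 1/11.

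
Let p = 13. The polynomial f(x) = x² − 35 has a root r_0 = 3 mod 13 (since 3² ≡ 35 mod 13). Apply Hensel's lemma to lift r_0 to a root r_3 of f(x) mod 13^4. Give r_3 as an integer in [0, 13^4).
r_3 = 24456 (mod 28561)

Hensel's recurrence: r_{i+1} = r_i − f(r_i)·(f′(r_i))^{-1} mod 13^{i+2}, with f′(x) = 2x. Iterate:
  r_0 = 3 (mod 13)
  r_1 = 120 (mod 169)
  r_2 = 289 (mod 2197)
  r_3 = 24456 (mod 28561)
Final: r_3 = 24456, and one checks f(r_3) ≡ 0 mod 13^4.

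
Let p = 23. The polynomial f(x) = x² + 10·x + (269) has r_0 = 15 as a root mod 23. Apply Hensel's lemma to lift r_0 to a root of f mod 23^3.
r_2 = 10526 (mod 12167)

Hensel: r_{i+1} = r_i − f(r_i)·(f′(r_i))^{-1} mod 23^{i+2}, f′(x) = 2x + 10. Iterate:
  r_0 = 15 (mod 23)
  r_1 = 475 (mod 529)
  r_2 = 10526 (mod 12167)
Final: r = 10526 satisfies f(r) ≡ 0 mod 23^3.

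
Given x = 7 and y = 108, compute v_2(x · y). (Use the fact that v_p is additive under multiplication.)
v_2(756) = 2

v_p(x) = 0 (factor: 7 = 2^0 · 7); v_p(y) = 2 (factor: 108 = 2^2 · 27). Additivity: v_p(xy) = v_p(x) + v_p(y) = 0 + 2 = 2. (Direct check: xy = 756 = 2^2 · (189).)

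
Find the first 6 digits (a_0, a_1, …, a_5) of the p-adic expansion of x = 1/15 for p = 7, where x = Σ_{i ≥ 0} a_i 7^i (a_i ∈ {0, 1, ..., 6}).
(a_0, …, a_5) = (1, 5, 3, 6, 0, 5)

v_7(1/15) = 0 (numerator and denominator both coprime to 7), so x ∈ ℤ_7^×. Compute digits iteratively via a_i = x_i mod 7, x_{i+1} = (x_i − a_i)/7, with x_0 = x:
  x_0 = 1/15;  a_0 = 1;  x_1 = (x_0 − 1)/7 = -2/15
  x_1 = -2/15;  a_1 = 5;  x_2 = (x_1 − 5)/7 = -11/15
  x_2 = -11/15;  a_2 = 3;  x_3 = (x_2 − 3)/7 = -8/15
  x_3 = -8/15;  a_3 = 6;  x_4 = (x_3 − 6)/7 = -14/15
  x_4 = -14/15;  a_4 = 0;  x_5 = (x_4 − 0)/7 = -2/15
  x_5 = -2/15;  a_5 = 5;  x_6 = (x_5 − 5)/7 = -11/15
Digits: (1, 5, 3, 6, 0, 5).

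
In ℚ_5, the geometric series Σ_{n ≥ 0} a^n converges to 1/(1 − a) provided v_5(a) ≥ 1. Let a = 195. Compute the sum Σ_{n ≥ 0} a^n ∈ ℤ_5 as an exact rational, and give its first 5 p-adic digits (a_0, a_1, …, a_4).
Σ a^n = 1/(1 − a) = -1/194;  first 5 digits = (1, 4, 3, 4, 0)

v_5(a) = 1 ≥ 1, so the series converges in ℤ_5 to 1/(1 − a) = 1/(1 − 195) = -1/194. Expand this rational in ℤ_5: compute digits iteratively via d_i = x_i mod 5, x_{i+1} = (x_i − d_i)/5. The first 5 digits are (1, 4, 3, 4, 0).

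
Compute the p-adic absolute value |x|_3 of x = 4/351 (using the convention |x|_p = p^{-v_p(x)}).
|4/351|_3 = 27

Step 1 — compute v_3(x) by factoring powers of 3 out of the numerator and denominator: v_3(4/351) = -3. Step 2 — apply |x|_p = p^{-v_p(x)} = 3^{3} = 27.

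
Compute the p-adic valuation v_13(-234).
v_13(-234) = 1

v_13(n) is the largest exponent k such that 13^k divides n. Factor out: -234 = -13^1 · 18. (Sign doesn't affect v_p.) So v_13(-234) = 1.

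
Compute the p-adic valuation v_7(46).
v_7(46) = 0

v_7(n) is the largest exponent k such that 7^k divides n. Factor out: 46 = 7^0 · 46. (Sign doesn't affect v_p.) So v_7(46) = 0.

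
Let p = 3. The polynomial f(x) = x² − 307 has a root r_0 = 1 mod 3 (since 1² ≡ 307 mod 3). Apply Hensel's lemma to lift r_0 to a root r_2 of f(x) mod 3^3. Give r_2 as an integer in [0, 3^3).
r_2 = 19 (mod 27)

Hensel's recurrence: r_{i+1} = r_i − f(r_i)·(f′(r_i))^{-1} mod 3^{i+2}, with f′(x) = 2x. Iterate:
  r_0 = 1 (mod 3)
  r_1 = 1 (mod 9)
  r_2 = 19 (mod 27)
Final: r_2 = 19, and one checks f(r_2) ≡ 0 mod 3^3.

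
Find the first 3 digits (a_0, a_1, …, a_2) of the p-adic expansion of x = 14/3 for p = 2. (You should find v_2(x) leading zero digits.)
(a_0, …, a_2) = (0, 1, 0)

v_2(14/3) = 1, so a_0 = ... = a_0 = 0. Factor out: x = 2^1 · u with u = 7/3 a unit in ℤ_2. Expand u iteratively via a_{v+i} = u_i mod 2, u_{i+1} = (u_i − a_{v+i})/2:
  u_0 = 7/3;  a_1 = 1;  u_1 = (u_0 − 1)/2 = 2/3
  u_1 = 2/3;  a_2 = 0;  u_2 = (u_1 − 0)/2 = 1/3
Digits: (0, 1, 0).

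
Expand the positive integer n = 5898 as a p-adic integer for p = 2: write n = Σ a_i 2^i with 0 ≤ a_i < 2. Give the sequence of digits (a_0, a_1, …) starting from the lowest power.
(a_0, a_1, …) = (0, 1, 0, 1, 0, 0, 0, 0, 1, 1, 1, 0, 1)

Repeated division by 2 gives the digits low-to-high: 5898 = 1·2^1 + 1·2^3 + 1·2^8 + 1·2^9 + 1·2^10 + 1·2^12. Digit sequence: (0, 1, 0, 1, 0, 0, 0, 0, 1, 1, 1, 0, 1).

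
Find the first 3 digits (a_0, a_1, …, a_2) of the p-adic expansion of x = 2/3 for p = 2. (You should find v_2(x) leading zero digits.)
(a_0, …, a_2) = (0, 1, 1)

v_2(2/3) = 1, so a_0 = ... = a_0 = 0. Factor out: x = 2^1 · u with u = 1/3 a unit in ℤ_2. Expand u iteratively via a_{v+i} = u_i mod 2, u_{i+1} = (u_i − a_{v+i})/2:
  u_0 = 1/3;  a_1 = 1;  u_1 = (u_0 − 1)/2 = -1/3
  u_1 = -1/3;  a_2 = 1;  u_2 = (u_1 − 1)/2 = -2/3
Digits: (0, 1, 1).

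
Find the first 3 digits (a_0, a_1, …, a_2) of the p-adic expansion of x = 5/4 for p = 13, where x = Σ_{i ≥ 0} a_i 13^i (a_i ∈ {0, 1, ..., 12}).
(a_0, …, a_2) = (11, 9, 9)

v_13(5/4) = 0 (numerator and denominator both coprime to 13), so x ∈ ℤ_13^×. Compute digits iteratively via a_i = x_i mod 13, x_{i+1} = (x_i − a_i)/13, with x_0 = x:
  x_0 = 5/4;  a_0 = 11;  x_1 = (x_0 − 11)/13 = -3/4
  x_1 = -3/4;  a_1 = 9;  x_2 = (x_1 − 9)/13 = -3/4
  x_2 = -3/4;  a_2 = 9;  x_3 = (x_2 − 9)/13 = -3/4
Digits: (11, 9, 9).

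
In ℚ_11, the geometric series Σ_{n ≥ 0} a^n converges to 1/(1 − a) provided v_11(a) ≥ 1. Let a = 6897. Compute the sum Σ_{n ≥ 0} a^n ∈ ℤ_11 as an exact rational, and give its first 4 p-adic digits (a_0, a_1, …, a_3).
Σ a^n = 1/(1 − a) = -1/6896;  first 4 digits = (1, 0, 2, 5)

v_11(a) = 2 ≥ 1, so the series converges in ℤ_11 to 1/(1 − a) = 1/(1 − 6897) = -1/6896. Expand this rational in ℤ_11: compute digits iteratively via d_i = x_i mod 11, x_{i+1} = (x_i − d_i)/11. The first 4 digits are (1, 0, 2, 5).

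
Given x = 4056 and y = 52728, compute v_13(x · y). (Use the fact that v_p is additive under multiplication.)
v_13(213864768) = 5

v_p(x) = 2 (factor: 4056 = 13^2 · 24); v_p(y) = 3 (factor: 52728 = 13^3 · 24). Additivity: v_p(xy) = v_p(x) + v_p(y) = 2 + 3 = 5. (Direct check: xy = 213864768 = 13^5 · (576).)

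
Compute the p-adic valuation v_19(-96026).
v_19(-96026) = 3

v_19(n) is the largest exponent k such that 19^k divides n. Factor out: -96026 = -19^3 · 14. (Sign doesn't affect v_p.) So v_19(-96026) = 3.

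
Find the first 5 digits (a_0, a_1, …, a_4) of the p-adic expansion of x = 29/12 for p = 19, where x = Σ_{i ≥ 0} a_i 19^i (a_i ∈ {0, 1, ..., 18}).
(a_0, …, a_4) = (4, 11, 1, 11, 1)

v_19(29/12) = 0 (numerator and denominator both coprime to 19), so x ∈ ℤ_19^×. Compute digits iteratively via a_i = x_i mod 19, x_{i+1} = (x_i − a_i)/19, with x_0 = x:
  x_0 = 29/12;  a_0 = 4;  x_1 = (x_0 − 4)/19 = -1/12
  x_1 = -1/12;  a_1 = 11;  x_2 = (x_1 − 11)/19 = -7/12
  x_2 = -7/12;  a_2 = 1;  x_3 = (x_2 − 1)/19 = -1/12
  x_3 = -1/12;  a_3 = 11;  x_4 = (x_3 − 11)/19 = -7/12
  x_4 = -7/12;  a_4 = 1;  x_5 = (x_4 − 1)/19 = -1/12
Digits: (4, 11, 1, 11, 1).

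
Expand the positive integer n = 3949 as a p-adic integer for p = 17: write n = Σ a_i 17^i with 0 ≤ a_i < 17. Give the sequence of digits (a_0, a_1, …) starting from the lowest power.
(a_0, a_1, …) = (5, 11, 13)

Repeated division by 17 gives the digits low-to-high: 3949 = 5 + 11·17^1 + 13·17^2. Digit sequence: (5, 11, 13).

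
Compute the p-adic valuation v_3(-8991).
v_3(-8991) = 5

v_3(n) is the largest exponent k such that 3^k divides n. Factor out: -8991 = -3^5 · 37. (Sign doesn't affect v_p.) So v_3(-8991) = 5.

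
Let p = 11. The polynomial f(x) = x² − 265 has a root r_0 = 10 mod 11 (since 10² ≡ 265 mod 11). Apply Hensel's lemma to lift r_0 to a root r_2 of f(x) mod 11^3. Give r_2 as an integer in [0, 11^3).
r_2 = 593 (mod 1331)

Hensel's recurrence: r_{i+1} = r_i − f(r_i)·(f′(r_i))^{-1} mod 11^{i+2}, with f′(x) = 2x. Iterate:
  r_0 = 10 (mod 11)
  r_1 = 109 (mod 121)
  r_2 = 593 (mod 1331)
Final: r_2 = 593, and one checks f(r_2) ≡ 0 mod 11^3.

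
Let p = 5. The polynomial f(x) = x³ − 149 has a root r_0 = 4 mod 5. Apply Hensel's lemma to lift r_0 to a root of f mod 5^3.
r_2 = 49 (mod 125)

Hensel: r_{i+1} = r_i − f(r_i)/f′(r_i) mod 5^{i+2}, where f′(x) = 3x². Iterate:
  r_0 = 4 (mod 5)
  r_1 = 24 (mod 25)
  r_2 = 49 (mod 125)
Final: r = 49 with f(r) ≡ 0 mod 5^3.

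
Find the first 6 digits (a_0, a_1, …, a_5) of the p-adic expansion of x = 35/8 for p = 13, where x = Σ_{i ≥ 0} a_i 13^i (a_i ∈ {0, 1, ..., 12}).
(a_0, …, a_5) = (6, 8, 1, 8, 1, 8)

v_13(35/8) = 0 (numerator and denominator both coprime to 13), so x ∈ ℤ_13^×. Compute digits iteratively via a_i = x_i mod 13, x_{i+1} = (x_i − a_i)/13, with x_0 = x:
  x_0 = 35/8;  a_0 = 6;  x_1 = (x_0 − 6)/13 = -1/8
  x_1 = -1/8;  a_1 = 8;  x_2 = (x_1 − 8)/13 = -5/8
  x_2 = -5/8;  a_2 = 1;  x_3 = (x_2 − 1)/13 = -1/8
  x_3 = -1/8;  a_3 = 8;  x_4 = (x_3 − 8)/13 = -5/8
  x_4 = -5/8;  a_4 = 1;  x_5 = (x_4 − 1)/13 = -1/8
  x_5 = -1/8;  a_5 = 8;  x_6 = (x_5 − 8)/13 = -5/8
Digits: (6, 8, 1, 8, 1, 8).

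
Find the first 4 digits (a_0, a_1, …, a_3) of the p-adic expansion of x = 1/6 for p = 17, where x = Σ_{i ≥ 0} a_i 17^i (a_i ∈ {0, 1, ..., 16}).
(a_0, …, a_3) = (3, 14, 2, 14)

v_17(1/6) = 0 (numerator and denominator both coprime to 17), so x ∈ ℤ_17^×. Compute digits iteratively via a_i = x_i mod 17, x_{i+1} = (x_i − a_i)/17, with x_0 = x:
  x_0 = 1/6;  a_0 = 3;  x_1 = (x_0 − 3)/17 = -1/6
  x_1 = -1/6;  a_1 = 14;  x_2 = (x_1 − 14)/17 = -5/6
  x_2 = -5/6;  a_2 = 2;  x_3 = (x_2 − 2)/17 = -1/6
  x_3 = -1/6;  a_3 = 14;  x_4 = (x_3 − 14)/17 = -5/6
Digits: (3, 14, 2, 14).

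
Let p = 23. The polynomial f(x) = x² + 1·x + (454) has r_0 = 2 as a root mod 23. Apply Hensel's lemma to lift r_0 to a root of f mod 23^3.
r_2 = 3084 (mod 12167)

Hensel: r_{i+1} = r_i − f(r_i)·(f′(r_i))^{-1} mod 23^{i+2}, f′(x) = 2x + 1. Iterate:
  r_0 = 2 (mod 23)
  r_1 = 439 (mod 529)
  r_2 = 3084 (mod 12167)
Final: r = 3084 satisfies f(r) ≡ 0 mod 23^3.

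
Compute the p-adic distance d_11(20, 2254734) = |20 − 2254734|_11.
d_11(20, 2254734) = 1/161051

Step 1 — x − y = 20 − 2254734 = -2254714. Step 2 — v_11(-2254714) = 5 (factor: -2254714 = −(11^5 · 14); the sign does not affect v_p). Step 3 — |x − y|_11 = 11^{-5} = 1/161051.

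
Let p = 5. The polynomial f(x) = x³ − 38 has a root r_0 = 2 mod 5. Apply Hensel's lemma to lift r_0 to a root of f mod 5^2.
r_1 = 17 (mod 25)

Hensel: r_{i+1} = r_i − f(r_i)/f′(r_i) mod 5^{i+2}, where f′(x) = 3x². Iterate:
  r_0 = 2 (mod 5)
  r_1 = 17 (mod 25)
Final: r = 17 with f(r) ≡ 0 mod 5^2.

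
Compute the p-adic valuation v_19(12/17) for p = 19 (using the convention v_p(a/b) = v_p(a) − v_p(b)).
v_19(12/17) = 0

Factor powers of 19 from the numerator and denominator of the reduced fraction: 12 = 19^0 · 12 and 17 = 19^0 · 17. Apply v_p(a/b) = v_p(a) − v_p(b): v_19(12/17) = 0 − 0 = 0.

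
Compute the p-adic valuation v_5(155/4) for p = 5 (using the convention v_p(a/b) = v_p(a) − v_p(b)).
v_5(155/4) = 1

Factor powers of 5 from the numerator and denominator of the reduced fraction: 155 = 5^1 · 31 and 4 = 5^0 · 4. Apply v_p(a/b) = v_p(a) − v_p(b): v_5(155/4) = 1 − 0 = 1.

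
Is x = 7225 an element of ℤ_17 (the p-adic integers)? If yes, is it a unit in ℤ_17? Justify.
x ∈ ℤ_17 but not a unit; v_17(x) = 2 > 0

ℤ_17 = {x ∈ ℚ_17 : v_17(x) ≥ 0} and ℤ_17^× = {x ∈ ℤ_17 : v_17(x) = 0}. Here v_17(7225) = v_17(num) − v_17(den) = 2; compare against these criteria.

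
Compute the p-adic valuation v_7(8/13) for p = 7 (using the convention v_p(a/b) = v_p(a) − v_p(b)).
v_7(8/13) = 0

Factor powers of 7 from the numerator and denominator of the reduced fraction: 8 = 7^0 · 8 and 13 = 7^0 · 13. Apply v_p(a/b) = v_p(a) − v_p(b): v_7(8/13) = 0 − 0 = 0.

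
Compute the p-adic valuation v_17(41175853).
v_17(41175853) = 5

v_17(n) is the largest exponent k such that 17^k divides n. Factor out: 41175853 = 17^5 · 29. (Sign doesn't affect v_p.) So v_17(41175853) = 5.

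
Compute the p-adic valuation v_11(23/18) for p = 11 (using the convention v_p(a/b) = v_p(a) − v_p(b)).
v_11(23/18) = 0

Factor powers of 11 from the numerator and denominator of the reduced fraction: 23 = 11^0 · 23 and 18 = 11^0 · 18. Apply v_p(a/b) = v_p(a) − v_p(b): v_11(23/18) = 0 − 0 = 0.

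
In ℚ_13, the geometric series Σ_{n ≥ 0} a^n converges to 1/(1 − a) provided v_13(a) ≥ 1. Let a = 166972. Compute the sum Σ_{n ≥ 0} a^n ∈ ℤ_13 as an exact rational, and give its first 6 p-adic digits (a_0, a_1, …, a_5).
Σ a^n = 1/(1 − a) = -1/166971;  first 6 digits = (1, 0, 0, 11, 5, 0)

v_13(a) = 3 ≥ 1, so the series converges in ℤ_13 to 1/(1 − a) = 1/(1 − 166972) = -1/166971. Expand this rational in ℤ_13: compute digits iteratively via d_i = x_i mod 13, x_{i+1} = (x_i − d_i)/13. The first 6 digits are (1, 0, 0, 11, 5, 0).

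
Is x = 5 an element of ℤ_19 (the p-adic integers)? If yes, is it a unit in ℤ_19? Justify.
x ∈ ℤ_19^× (unit); v_19(x) = 0

ℤ_19 = {x ∈ ℚ_19 : v_19(x) ≥ 0} and ℤ_19^× = {x ∈ ℤ_19 : v_19(x) = 0}. Here v_19(5) = v_19(num) − v_19(den) = 0; compare against these criteria.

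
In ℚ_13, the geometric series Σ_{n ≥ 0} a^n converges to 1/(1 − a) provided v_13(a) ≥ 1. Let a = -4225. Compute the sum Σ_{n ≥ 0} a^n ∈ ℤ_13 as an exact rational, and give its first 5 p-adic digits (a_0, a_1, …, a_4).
Σ a^n = 1/(1 − a) = 1/4226;  first 5 digits = (1, 0, 1, 11, 0)

v_13(a) = 2 ≥ 1, so the series converges in ℤ_13 to 1/(1 − a) = 1/(1 − (-4225)) = 1/4226. Expand this rational in ℤ_13: compute digits iteratively via d_i = x_i mod 13, x_{i+1} = (x_i − d_i)/13. The first 5 digits are (1, 0, 1, 11, 0).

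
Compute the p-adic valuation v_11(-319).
v_11(-319) = 1

v_11(n) is the largest exponent k such that 11^k divides n. Factor out: -319 = -11^1 · 29. (Sign doesn't affect v_p.) So v_11(-319) = 1.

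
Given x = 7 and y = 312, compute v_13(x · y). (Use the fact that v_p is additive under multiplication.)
v_13(2184) = 1

v_p(x) = 0 (factor: 7 = 13^0 · 7); v_p(y) = 1 (factor: 312 = 13^1 · 24). Additivity: v_p(xy) = v_p(x) + v_p(y) = 0 + 1 = 1. (Direct check: xy = 2184 = 13^1 · (168).)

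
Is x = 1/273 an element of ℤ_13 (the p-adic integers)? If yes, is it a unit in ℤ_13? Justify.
x ∉ ℤ_13 (v_13(x) = -1 < 0)

ℤ_13 = {x ∈ ℚ_13 : v_13(x) ≥ 0} and ℤ_13^× = {x ∈ ℤ_13 : v_13(x) = 0}. Here v_13(1/273) = v_13(num) − v_13(den) = -1; compare against these criteria.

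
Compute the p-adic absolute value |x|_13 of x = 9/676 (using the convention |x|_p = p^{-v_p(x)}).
|9/676|_13 = 169

Step 1 — compute v_13(x) by factoring powers of 13 out of the numerator and denominator: v_13(9/676) = -2. Step 2 — apply |x|_p = p^{-v_p(x)} = 13^{2} = 169.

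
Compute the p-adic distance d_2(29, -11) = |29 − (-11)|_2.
d_2(29, -11) = 1/8

Step 1 — x − y = 29 − (-11) = 40. Step 2 — v_2(40) = 3 (factor: 40 = (2^3 · 5); the sign does not affect v_p). Step 3 — |x − y|_2 = 2^{-3} = 1/8.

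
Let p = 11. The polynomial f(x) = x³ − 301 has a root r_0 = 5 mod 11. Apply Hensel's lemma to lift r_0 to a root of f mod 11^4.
r_3 = 5362 (mod 14641)

Hensel: r_{i+1} = r_i − f(r_i)/f′(r_i) mod 11^{i+2}, where f′(x) = 3x². Iterate:
  r_0 = 5 (mod 11)
  r_1 = 38 (mod 121)
  r_2 = 38 (mod 1331)
  r_3 = 5362 (mod 14641)
Final: r = 5362 with f(r) ≡ 0 mod 11^4.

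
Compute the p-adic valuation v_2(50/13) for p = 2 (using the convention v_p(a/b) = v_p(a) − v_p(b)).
v_2(50/13) = 1

Factor powers of 2 from the numerator and denominator of the reduced fraction: 50 = 2^1 · 25 and 13 = 2^0 · 13. Apply v_p(a/b) = v_p(a) − v_p(b): v_2(50/13) = 1 − 0 = 1.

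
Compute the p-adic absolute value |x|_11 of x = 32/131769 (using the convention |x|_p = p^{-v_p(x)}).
|32/131769|_11 = 14641

Step 1 — compute v_11(x) by factoring powers of 11 out of the numerator and denominator: v_11(32/131769) = -4. Step 2 — apply |x|_p = p^{-v_p(x)} = 11^{4} = 14641.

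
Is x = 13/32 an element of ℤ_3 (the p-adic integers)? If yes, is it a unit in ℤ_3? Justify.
x ∈ ℤ_3^× (unit); v_3(x) = 0

ℤ_3 = {x ∈ ℚ_3 : v_3(x) ≥ 0} and ℤ_3^× = {x ∈ ℤ_3 : v_3(x) = 0}. Here v_3(13/32) = v_3(num) − v_3(den) = 0; compare against these criteria.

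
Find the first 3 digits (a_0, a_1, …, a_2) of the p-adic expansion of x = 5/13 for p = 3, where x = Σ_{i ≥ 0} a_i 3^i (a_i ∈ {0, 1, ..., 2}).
(a_0, …, a_2) = (2, 2, 1)

v_3(5/13) = 0 (numerator and denominator both coprime to 3), so x ∈ ℤ_3^×. Compute digits iteratively via a_i = x_i mod 3, x_{i+1} = (x_i − a_i)/3, with x_0 = x:
  x_0 = 5/13;  a_0 = 2;  x_1 = (x_0 − 2)/3 = -7/13
  x_1 = -7/13;  a_1 = 2;  x_2 = (x_1 − 2)/3 = -11/13
  x_2 = -11/13;  a_2 = 1;  x_3 = (x_2 − 1)/3 = -8/13
Digits: (2, 2, 1).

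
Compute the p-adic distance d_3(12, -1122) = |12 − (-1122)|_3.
d_3(12, -1122) = 1/81

Step 1 — x − y = 12 − (-1122) = 1134. Step 2 — v_3(1134) = 4 (factor: 1134 = (3^4 · 14); the sign does not affect v_p). Step 3 — |x − y|_3 = 3^{-4} = 1/81.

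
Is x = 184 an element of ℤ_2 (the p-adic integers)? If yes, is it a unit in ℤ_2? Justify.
x ∈ ℤ_2 but not a unit; v_2(x) = 3 > 0

ℤ_2 = {x ∈ ℚ_2 : v_2(x) ≥ 0} and ℤ_2^× = {x ∈ ℤ_2 : v_2(x) = 0}. Here v_2(184) = v_2(num) − v_2(den) = 3; compare against these criteria.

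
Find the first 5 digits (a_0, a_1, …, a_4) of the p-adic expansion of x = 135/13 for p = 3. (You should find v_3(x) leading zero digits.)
(a_0, …, a_4) = (0, 0, 0, 2, 2)

v_3(135/13) = 3, so a_0 = ... = a_2 = 0. Factor out: x = 3^3 · u with u = 5/13 a unit in ℤ_3. Expand u iteratively via a_{v+i} = u_i mod 3, u_{i+1} = (u_i − a_{v+i})/3:
  u_0 = 5/13;  a_3 = 2;  u_1 = (u_0 − 2)/3 = -7/13
  u_1 = -7/13;  a_4 = 2;  u_2 = (u_1 − 2)/3 = -11/13
Digits: (0, 0, 0, 2, 2).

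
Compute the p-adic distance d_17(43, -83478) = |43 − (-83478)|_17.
d_17(43, -83478) = 1/83521

Step 1 — x − y = 43 − (-83478) = 83521. Step 2 — v_17(83521) = 4 (factor: 83521 = (17^4 · 1); the sign does not affect v_p). Step 3 — |x − y|_17 = 17^{-4} = 1/83521.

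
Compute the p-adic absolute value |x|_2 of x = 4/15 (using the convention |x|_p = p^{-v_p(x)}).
|4/15|_2 = 1/4

Step 1 — compute v_2(x) by factoring powers of 2 out of the numerator and denominator: v_2(4/15) = 2. Step 2 — apply |x|_p = p^{-v_p(x)} = 2^{-2} = 1/4.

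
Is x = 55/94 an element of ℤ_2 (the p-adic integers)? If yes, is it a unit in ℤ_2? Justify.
x ∉ ℤ_2 (v_2(x) = -1 < 0)

ℤ_2 = {x ∈ ℚ_2 : v_2(x) ≥ 0} and ℤ_2^× = {x ∈ ℤ_2 : v_2(x) = 0}. Here v_2(55/94) = v_2(num) − v_2(den) = -1; compare against these criteria.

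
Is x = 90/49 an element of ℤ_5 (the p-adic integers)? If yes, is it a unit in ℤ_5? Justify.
x ∈ ℤ_5 but not a unit; v_5(x) = 1 > 0

ℤ_5 = {x ∈ ℚ_5 : v_5(x) ≥ 0} and ℤ_5^× = {x ∈ ℤ_5 : v_5(x) = 0}. Here v_5(90/49) = v_5(num) − v_5(den) = 1; compare against these criteria.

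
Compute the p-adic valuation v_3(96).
v_3(96) = 1

v_3(n) is the largest exponent k such that 3^k divides n. Factor out: 96 = 3^1 · 32. (Sign doesn't affect v_p.) So v_3(96) = 1.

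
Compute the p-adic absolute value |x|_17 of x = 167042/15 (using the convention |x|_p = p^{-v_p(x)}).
|167042/15|_17 = 1/83521

Step 1 — compute v_17(x) by factoring powers of 17 out of the numerator and denominator: v_17(167042/15) = 4. Step 2 — apply |x|_p = p^{-v_p(x)} = 17^{-4} = 1/83521.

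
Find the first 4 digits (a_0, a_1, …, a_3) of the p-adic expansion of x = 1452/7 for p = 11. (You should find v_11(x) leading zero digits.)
(a_0, …, a_3) = (0, 0, 8, 1)

v_11(1452/7) = 2, so a_0 = ... = a_1 = 0. Factor out: x = 11^2 · u with u = 12/7 a unit in ℤ_11. Expand u iteratively via a_{v+i} = u_i mod 11, u_{i+1} = (u_i − a_{v+i})/11:
  u_0 = 12/7;  a_2 = 8;  u_1 = (u_0 − 8)/11 = -4/7
  u_1 = -4/7;  a_3 = 1;  u_2 = (u_1 − 1)/11 = -1/7
Digits: (0, 0, 8, 1).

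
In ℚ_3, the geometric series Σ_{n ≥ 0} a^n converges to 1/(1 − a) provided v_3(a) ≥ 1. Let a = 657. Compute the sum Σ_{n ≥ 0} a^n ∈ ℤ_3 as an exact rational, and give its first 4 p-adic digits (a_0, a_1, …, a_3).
Σ a^n = 1/(1 − a) = -1/656;  first 4 digits = (1, 0, 1, 0)

v_3(a) = 2 ≥ 1, so the series converges in ℤ_3 to 1/(1 − a) = 1/(1 − 657) = -1/656. Expand this rational in ℤ_3: compute digits iteratively via d_i = x_i mod 3, x_{i+1} = (x_i − d_i)/3. The first 4 digits are (1, 0, 1, 0).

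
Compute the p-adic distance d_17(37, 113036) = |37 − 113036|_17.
d_17(37, 113036) = 1/4913

Step 1 — x − y = 37 − 113036 = -112999. Step 2 — v_17(-112999) = 3 (factor: -112999 = −(17^3 · 23); the sign does not affect v_p). Step 3 — |x − y|_17 = 17^{-3} = 1/4913.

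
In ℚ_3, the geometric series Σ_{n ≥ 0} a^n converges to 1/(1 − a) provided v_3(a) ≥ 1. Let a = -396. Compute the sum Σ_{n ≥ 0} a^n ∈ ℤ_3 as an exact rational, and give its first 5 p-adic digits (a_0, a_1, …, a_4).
Σ a^n = 1/(1 − a) = 1/397;  first 5 digits = (1, 0, 1, 0, 2)

v_3(a) = 2 ≥ 1, so the series converges in ℤ_3 to 1/(1 − a) = 1/(1 − (-396)) = 1/397. Expand this rational in ℤ_3: compute digits iteratively via d_i = x_i mod 3, x_{i+1} = (x_i − d_i)/3. The first 5 digits are (1, 0, 1, 0, 2).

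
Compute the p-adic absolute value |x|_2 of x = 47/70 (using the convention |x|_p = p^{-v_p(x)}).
|47/70|_2 = 2

Step 1 — compute v_2(x) by factoring powers of 2 out of the numerator and denominator: v_2(47/70) = -1. Step 2 — apply |x|_p = p^{-v_p(x)} = 2^{1} = 2.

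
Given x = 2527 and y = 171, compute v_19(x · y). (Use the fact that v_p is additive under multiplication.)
v_19(432117) = 3

v_p(x) = 2 (factor: 2527 = 19^2 · 7); v_p(y) = 1 (factor: 171 = 19^1 · 9). Additivity: v_p(xy) = v_p(x) + v_p(y) = 2 + 1 = 3. (Direct check: xy = 432117 = 19^3 · (63).)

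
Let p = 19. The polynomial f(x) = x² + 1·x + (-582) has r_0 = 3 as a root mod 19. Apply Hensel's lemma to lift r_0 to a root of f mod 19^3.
r_2 = 497 (mod 6859)

Hensel: r_{i+1} = r_i − f(r_i)·(f′(r_i))^{-1} mod 19^{i+2}, f′(x) = 2x + 1. Iterate:
  r_0 = 3 (mod 19)
  r_1 = 136 (mod 361)
  r_2 = 497 (mod 6859)
Final: r = 497 satisfies f(r) ≡ 0 mod 19^3.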